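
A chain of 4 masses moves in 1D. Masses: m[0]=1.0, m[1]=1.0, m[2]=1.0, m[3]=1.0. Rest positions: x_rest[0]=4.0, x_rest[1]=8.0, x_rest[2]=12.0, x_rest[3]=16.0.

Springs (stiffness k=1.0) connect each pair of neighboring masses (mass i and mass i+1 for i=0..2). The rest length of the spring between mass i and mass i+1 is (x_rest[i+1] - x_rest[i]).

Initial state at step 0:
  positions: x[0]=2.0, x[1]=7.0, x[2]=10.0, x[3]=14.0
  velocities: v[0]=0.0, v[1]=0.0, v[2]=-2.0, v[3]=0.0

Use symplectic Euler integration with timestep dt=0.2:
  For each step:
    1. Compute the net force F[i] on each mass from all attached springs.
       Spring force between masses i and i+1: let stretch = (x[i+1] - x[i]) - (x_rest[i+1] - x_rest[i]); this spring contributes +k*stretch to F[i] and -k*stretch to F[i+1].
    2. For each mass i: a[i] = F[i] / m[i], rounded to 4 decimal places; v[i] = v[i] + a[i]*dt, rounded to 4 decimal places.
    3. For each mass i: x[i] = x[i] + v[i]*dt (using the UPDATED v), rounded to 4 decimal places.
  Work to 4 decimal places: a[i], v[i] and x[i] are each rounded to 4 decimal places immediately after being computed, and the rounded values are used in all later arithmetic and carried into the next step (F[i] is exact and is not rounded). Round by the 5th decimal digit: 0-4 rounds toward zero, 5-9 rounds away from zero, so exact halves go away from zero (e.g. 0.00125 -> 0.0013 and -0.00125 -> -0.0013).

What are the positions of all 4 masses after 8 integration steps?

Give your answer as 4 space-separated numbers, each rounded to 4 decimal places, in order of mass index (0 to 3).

Answer: 2.5418 4.8329 9.1438 13.2813

Derivation:
Step 0: x=[2.0000 7.0000 10.0000 14.0000] v=[0.0000 0.0000 -2.0000 0.0000]
Step 1: x=[2.0400 6.9200 9.6400 14.0000] v=[0.2000 -0.4000 -1.8000 0.0000]
Step 2: x=[2.1152 6.7536 9.3456 13.9856] v=[0.3760 -0.8320 -1.4720 -0.0720]
Step 3: x=[2.2159 6.5053 9.1331 13.9456] v=[0.5037 -1.2413 -1.0624 -0.2000]
Step 4: x=[2.3282 6.1906 9.0080 13.8731] v=[0.5616 -1.5736 -0.6255 -0.3625]
Step 5: x=[2.4350 5.8341 8.9648 13.7660] v=[0.5341 -1.7826 -0.2160 -0.5355]
Step 6: x=[2.5178 5.4668 8.9884 13.6269] v=[0.4139 -1.8363 0.1181 -0.6957]
Step 7: x=[2.5585 5.1224 9.0567 13.4622] v=[0.2037 -1.7218 0.3415 -0.8234]
Step 8: x=[2.5418 4.8329 9.1438 13.2813] v=[-0.0835 -1.4477 0.4357 -0.9045]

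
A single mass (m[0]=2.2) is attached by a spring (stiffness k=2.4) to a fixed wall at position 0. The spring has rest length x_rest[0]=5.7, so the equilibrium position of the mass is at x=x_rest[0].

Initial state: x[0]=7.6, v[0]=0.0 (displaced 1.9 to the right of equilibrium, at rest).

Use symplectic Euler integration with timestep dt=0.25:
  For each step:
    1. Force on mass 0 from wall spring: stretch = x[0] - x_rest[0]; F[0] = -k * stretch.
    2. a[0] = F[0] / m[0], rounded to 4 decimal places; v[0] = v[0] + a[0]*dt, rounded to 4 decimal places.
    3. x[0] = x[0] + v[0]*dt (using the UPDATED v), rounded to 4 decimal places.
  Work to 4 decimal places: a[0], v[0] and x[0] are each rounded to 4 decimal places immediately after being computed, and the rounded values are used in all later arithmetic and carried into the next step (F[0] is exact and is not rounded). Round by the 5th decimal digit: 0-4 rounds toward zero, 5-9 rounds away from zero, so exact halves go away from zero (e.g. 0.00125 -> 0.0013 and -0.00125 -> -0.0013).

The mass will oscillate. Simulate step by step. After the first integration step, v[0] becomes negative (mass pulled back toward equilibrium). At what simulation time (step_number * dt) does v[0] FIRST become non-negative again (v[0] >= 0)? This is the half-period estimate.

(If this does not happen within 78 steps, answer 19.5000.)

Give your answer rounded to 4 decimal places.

Answer: 3.0000

Derivation:
Step 0: x=[7.6000] v=[0.0000]
Step 1: x=[7.4705] v=[-0.5182]
Step 2: x=[7.2202] v=[-1.0011]
Step 3: x=[6.8663] v=[-1.4157]
Step 4: x=[6.4329] v=[-1.7338]
Step 5: x=[5.9495] v=[-1.9337]
Step 6: x=[5.4491] v=[-2.0018]
Step 7: x=[4.9658] v=[-1.9334]
Step 8: x=[4.5325] v=[-1.7332]
Step 9: x=[4.1788] v=[-1.4148]
Step 10: x=[3.9288] v=[-0.9999]
Step 11: x=[3.7996] v=[-0.5169]
Step 12: x=[3.8000] v=[0.0014]
First v>=0 after going negative at step 12, time=3.0000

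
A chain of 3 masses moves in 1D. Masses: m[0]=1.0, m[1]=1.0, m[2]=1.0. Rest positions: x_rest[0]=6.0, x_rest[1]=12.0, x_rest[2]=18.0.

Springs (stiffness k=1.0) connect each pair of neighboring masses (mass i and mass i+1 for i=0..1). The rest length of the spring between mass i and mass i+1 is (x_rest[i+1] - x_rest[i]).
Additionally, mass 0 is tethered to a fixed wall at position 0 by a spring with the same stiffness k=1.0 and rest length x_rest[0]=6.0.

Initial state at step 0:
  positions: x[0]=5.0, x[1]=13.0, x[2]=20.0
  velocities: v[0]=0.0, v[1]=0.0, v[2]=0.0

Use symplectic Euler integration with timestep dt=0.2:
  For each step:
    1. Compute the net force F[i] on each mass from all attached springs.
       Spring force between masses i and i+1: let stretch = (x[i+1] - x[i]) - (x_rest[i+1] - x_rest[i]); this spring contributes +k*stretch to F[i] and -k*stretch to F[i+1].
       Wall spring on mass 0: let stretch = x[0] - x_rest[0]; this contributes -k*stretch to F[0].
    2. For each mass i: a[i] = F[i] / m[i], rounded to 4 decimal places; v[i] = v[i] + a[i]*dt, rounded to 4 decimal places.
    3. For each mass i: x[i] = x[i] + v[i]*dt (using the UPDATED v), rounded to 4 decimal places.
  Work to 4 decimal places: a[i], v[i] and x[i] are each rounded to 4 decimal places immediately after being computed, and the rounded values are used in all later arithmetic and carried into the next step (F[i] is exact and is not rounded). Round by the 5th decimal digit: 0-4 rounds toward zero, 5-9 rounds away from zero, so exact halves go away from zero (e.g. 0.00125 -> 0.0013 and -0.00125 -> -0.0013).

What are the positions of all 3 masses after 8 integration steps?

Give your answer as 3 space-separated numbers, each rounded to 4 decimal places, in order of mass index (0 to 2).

Step 0: x=[5.0000 13.0000 20.0000] v=[0.0000 0.0000 0.0000]
Step 1: x=[5.1200 12.9600 19.9600] v=[0.6000 -0.2000 -0.2000]
Step 2: x=[5.3488 12.8864 19.8800] v=[1.1440 -0.3680 -0.4000]
Step 3: x=[5.6652 12.7910 19.7603] v=[1.5818 -0.4768 -0.5987]
Step 4: x=[6.0400 12.6894 19.6018] v=[1.8739 -0.5081 -0.7926]
Step 5: x=[6.4392 12.5983 19.4068] v=[1.9958 -0.4555 -0.9751]
Step 6: x=[6.8272 12.5332 19.1794] v=[1.9398 -0.3256 -1.1368]
Step 7: x=[7.1703 12.5057 18.9262] v=[1.7156 -0.1376 -1.2660]
Step 8: x=[7.4400 12.5216 18.6562] v=[1.3486 0.0794 -1.3501]

Answer: 7.4400 12.5216 18.6562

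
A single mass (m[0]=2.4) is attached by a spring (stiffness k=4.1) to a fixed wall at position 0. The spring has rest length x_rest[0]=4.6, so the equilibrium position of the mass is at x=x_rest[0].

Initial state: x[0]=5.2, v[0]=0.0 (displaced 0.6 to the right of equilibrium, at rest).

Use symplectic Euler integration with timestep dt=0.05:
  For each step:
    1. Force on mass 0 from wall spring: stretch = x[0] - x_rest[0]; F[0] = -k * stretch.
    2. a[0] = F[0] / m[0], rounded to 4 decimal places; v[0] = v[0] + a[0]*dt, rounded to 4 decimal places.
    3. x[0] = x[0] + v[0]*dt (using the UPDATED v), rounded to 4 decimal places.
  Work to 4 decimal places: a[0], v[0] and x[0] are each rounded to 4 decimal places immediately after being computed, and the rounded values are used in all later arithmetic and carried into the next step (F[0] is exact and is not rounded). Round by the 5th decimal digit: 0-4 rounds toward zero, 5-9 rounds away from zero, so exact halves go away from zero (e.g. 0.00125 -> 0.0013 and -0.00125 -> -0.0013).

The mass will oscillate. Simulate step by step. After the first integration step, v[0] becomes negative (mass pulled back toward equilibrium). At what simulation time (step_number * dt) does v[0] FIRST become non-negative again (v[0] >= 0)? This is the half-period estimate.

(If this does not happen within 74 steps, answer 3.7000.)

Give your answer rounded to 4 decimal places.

Step 0: x=[5.2000] v=[0.0000]
Step 1: x=[5.1974] v=[-0.0513]
Step 2: x=[5.1923] v=[-0.1023]
Step 3: x=[5.1847] v=[-0.1529]
Step 4: x=[5.1746] v=[-0.2028]
Step 5: x=[5.1620] v=[-0.2519]
Step 6: x=[5.1470] v=[-0.2999]
Step 7: x=[5.1297] v=[-0.3466]
Step 8: x=[5.1101] v=[-0.3918]
Step 9: x=[5.0883] v=[-0.4354]
Step 10: x=[5.0644] v=[-0.4771]
Step 11: x=[5.0386] v=[-0.5168]
Step 12: x=[5.0109] v=[-0.5543]
Step 13: x=[4.9814] v=[-0.5894]
Step 14: x=[4.9503] v=[-0.6220]
Step 15: x=[4.9177] v=[-0.6519]
Step 16: x=[4.8838] v=[-0.6790]
Step 17: x=[4.8486] v=[-0.7032]
Step 18: x=[4.8124] v=[-0.7244]
Step 19: x=[4.7753] v=[-0.7425]
Step 20: x=[4.7374] v=[-0.7575]
Step 21: x=[4.6989] v=[-0.7692]
Step 22: x=[4.6600] v=[-0.7777]
Step 23: x=[4.6209] v=[-0.7828]
Step 24: x=[4.5817] v=[-0.7846]
Step 25: x=[4.5426] v=[-0.7830]
Step 26: x=[4.5037] v=[-0.7781]
Step 27: x=[4.4652] v=[-0.7699]
Step 28: x=[4.4273] v=[-0.7584]
Step 29: x=[4.3901] v=[-0.7437]
Step 30: x=[4.3538] v=[-0.7258]
Step 31: x=[4.3186] v=[-0.7048]
Step 32: x=[4.2846] v=[-0.6808]
Step 33: x=[4.2519] v=[-0.6539]
Step 34: x=[4.2207] v=[-0.6242]
Step 35: x=[4.1911] v=[-0.5918]
Step 36: x=[4.1633] v=[-0.5569]
Step 37: x=[4.1373] v=[-0.5196]
Step 38: x=[4.1133] v=[-0.4801]
Step 39: x=[4.0914] v=[-0.4385]
Step 40: x=[4.0716] v=[-0.3951]
Step 41: x=[4.0541] v=[-0.3500]
Step 42: x=[4.0389] v=[-0.3034]
Step 43: x=[4.0261] v=[-0.2555]
Step 44: x=[4.0158] v=[-0.2065]
Step 45: x=[4.0080] v=[-0.1566]
Step 46: x=[4.0027] v=[-0.1060]
Step 47: x=[4.0000] v=[-0.0550]
Step 48: x=[3.9998] v=[-0.0038]
Step 49: x=[4.0022] v=[0.0475]
First v>=0 after going negative at step 49, time=2.4500

Answer: 2.4500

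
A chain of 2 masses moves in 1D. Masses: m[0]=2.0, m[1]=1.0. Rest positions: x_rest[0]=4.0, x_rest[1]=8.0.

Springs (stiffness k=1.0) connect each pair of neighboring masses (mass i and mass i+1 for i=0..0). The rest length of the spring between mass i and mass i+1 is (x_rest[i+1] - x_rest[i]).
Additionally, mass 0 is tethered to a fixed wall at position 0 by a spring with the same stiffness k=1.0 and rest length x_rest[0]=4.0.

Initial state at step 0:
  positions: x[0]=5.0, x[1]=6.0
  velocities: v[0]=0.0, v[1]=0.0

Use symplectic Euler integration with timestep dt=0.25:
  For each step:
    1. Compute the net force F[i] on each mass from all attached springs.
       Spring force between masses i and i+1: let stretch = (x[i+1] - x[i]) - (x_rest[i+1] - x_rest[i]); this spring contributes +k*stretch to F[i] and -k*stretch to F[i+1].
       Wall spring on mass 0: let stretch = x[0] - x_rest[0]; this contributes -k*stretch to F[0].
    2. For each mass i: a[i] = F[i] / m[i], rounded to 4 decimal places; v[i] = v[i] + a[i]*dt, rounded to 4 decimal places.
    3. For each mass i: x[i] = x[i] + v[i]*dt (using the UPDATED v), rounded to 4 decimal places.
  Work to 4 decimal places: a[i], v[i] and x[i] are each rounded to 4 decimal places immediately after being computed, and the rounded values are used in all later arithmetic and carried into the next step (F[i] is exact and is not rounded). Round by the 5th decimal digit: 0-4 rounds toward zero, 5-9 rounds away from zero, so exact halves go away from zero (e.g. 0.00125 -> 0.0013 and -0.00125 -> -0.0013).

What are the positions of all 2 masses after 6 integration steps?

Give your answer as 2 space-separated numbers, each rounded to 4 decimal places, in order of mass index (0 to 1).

Answer: 3.2159 8.7350

Derivation:
Step 0: x=[5.0000 6.0000] v=[0.0000 0.0000]
Step 1: x=[4.8750 6.1875] v=[-0.5000 0.7500]
Step 2: x=[4.6387 6.5430] v=[-0.9453 1.4219]
Step 3: x=[4.3169 7.0295] v=[-1.2871 1.9458]
Step 4: x=[3.9450 7.5964] v=[-1.4877 2.2677]
Step 5: x=[3.5639 8.1851] v=[-1.5244 2.3549]
Step 6: x=[3.2159 8.7350] v=[-1.3922 2.1996]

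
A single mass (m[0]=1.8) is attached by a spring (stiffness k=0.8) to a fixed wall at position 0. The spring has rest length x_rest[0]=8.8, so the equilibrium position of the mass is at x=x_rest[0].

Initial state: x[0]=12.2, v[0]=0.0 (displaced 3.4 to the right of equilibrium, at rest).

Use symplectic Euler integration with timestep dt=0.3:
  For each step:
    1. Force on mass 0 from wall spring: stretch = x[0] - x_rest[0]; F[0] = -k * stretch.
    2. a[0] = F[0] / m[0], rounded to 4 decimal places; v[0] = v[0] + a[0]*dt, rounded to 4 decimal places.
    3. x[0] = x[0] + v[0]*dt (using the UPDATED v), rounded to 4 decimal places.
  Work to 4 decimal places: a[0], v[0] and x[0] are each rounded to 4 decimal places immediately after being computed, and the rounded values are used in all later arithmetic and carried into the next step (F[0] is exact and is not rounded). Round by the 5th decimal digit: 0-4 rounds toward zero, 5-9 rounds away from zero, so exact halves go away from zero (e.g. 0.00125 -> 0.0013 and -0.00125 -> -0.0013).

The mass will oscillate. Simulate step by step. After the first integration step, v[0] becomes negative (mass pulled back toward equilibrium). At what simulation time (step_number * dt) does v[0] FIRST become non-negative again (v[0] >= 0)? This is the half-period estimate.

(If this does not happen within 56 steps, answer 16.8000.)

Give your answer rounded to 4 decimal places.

Answer: 4.8000

Derivation:
Step 0: x=[12.2000] v=[0.0000]
Step 1: x=[12.0640] v=[-0.4533]
Step 2: x=[11.7975] v=[-0.8885]
Step 3: x=[11.4110] v=[-1.2882]
Step 4: x=[10.9201] v=[-1.6363]
Step 5: x=[10.3444] v=[-1.9190]
Step 6: x=[9.7069] v=[-2.1249]
Step 7: x=[9.0332] v=[-2.2458]
Step 8: x=[8.3501] v=[-2.2769]
Step 9: x=[7.6850] v=[-2.2169]
Step 10: x=[7.0645] v=[-2.0682]
Step 11: x=[6.5135] v=[-1.8368]
Step 12: x=[6.0539] v=[-1.5319]
Step 13: x=[5.7042] v=[-1.1658]
Step 14: x=[5.4783] v=[-0.7530]
Step 15: x=[5.3853] v=[-0.3101]
Step 16: x=[5.4289] v=[0.1452]
First v>=0 after going negative at step 16, time=4.8000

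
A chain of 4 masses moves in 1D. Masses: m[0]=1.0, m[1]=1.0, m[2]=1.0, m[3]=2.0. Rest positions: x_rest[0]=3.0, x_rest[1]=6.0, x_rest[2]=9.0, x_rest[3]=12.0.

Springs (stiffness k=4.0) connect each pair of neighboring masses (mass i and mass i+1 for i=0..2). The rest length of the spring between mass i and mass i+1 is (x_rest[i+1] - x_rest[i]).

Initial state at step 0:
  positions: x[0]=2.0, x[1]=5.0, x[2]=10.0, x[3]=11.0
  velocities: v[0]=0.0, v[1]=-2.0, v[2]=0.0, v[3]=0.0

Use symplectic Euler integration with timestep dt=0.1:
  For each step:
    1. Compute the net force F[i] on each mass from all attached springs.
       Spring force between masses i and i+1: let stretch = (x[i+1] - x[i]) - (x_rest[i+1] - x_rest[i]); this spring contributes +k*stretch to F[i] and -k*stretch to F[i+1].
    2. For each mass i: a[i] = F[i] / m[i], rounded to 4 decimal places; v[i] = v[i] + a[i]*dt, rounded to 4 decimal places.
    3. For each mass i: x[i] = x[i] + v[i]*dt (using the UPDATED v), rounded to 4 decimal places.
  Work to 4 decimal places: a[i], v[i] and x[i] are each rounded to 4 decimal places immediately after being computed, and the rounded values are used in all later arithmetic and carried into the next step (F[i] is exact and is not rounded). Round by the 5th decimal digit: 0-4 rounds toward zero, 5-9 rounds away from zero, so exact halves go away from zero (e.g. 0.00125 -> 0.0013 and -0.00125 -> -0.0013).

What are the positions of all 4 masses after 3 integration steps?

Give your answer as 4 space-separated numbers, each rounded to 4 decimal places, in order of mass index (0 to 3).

Step 0: x=[2.0000 5.0000 10.0000 11.0000] v=[0.0000 -2.0000 0.0000 0.0000]
Step 1: x=[2.0000 4.8800 9.8400 11.0400] v=[0.0000 -1.2000 -1.6000 0.4000]
Step 2: x=[1.9952 4.8432 9.5296 11.1160] v=[-0.0480 -0.3680 -3.1040 0.7600]
Step 3: x=[1.9843 4.8799 9.0952 11.2203] v=[-0.1088 0.3674 -4.3440 1.0427]

Answer: 1.9843 4.8799 9.0952 11.2203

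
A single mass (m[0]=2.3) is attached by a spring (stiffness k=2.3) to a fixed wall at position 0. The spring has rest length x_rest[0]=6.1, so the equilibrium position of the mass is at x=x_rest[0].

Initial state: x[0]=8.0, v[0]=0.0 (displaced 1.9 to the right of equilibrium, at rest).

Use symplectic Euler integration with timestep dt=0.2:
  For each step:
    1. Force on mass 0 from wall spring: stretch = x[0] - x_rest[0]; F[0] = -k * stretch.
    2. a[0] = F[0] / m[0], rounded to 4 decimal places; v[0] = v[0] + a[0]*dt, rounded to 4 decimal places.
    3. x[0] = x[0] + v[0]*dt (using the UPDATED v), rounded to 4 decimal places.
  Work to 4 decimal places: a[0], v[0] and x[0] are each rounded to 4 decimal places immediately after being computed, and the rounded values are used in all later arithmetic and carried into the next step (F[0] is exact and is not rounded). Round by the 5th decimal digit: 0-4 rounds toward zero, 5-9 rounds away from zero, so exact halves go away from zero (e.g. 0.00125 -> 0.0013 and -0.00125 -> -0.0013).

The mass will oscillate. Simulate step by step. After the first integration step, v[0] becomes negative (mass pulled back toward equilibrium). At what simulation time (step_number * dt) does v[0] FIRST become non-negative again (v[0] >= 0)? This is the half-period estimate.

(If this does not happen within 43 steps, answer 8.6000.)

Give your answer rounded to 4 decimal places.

Step 0: x=[8.0000] v=[0.0000]
Step 1: x=[7.9240] v=[-0.3800]
Step 2: x=[7.7750] v=[-0.7448]
Step 3: x=[7.5590] v=[-1.0798]
Step 4: x=[7.2847] v=[-1.3716]
Step 5: x=[6.9630] v=[-1.6085]
Step 6: x=[6.6068] v=[-1.7811]
Step 7: x=[6.2303] v=[-1.8825]
Step 8: x=[5.8486] v=[-1.9086]
Step 9: x=[5.4769] v=[-1.8583]
Step 10: x=[5.1302] v=[-1.7337]
Step 11: x=[4.8223] v=[-1.5397]
Step 12: x=[4.5655] v=[-1.2842]
Step 13: x=[4.3700] v=[-0.9773]
Step 14: x=[4.2437] v=[-0.6313]
Step 15: x=[4.1917] v=[-0.2600]
Step 16: x=[4.2160] v=[0.1217]
First v>=0 after going negative at step 16, time=3.2000

Answer: 3.2000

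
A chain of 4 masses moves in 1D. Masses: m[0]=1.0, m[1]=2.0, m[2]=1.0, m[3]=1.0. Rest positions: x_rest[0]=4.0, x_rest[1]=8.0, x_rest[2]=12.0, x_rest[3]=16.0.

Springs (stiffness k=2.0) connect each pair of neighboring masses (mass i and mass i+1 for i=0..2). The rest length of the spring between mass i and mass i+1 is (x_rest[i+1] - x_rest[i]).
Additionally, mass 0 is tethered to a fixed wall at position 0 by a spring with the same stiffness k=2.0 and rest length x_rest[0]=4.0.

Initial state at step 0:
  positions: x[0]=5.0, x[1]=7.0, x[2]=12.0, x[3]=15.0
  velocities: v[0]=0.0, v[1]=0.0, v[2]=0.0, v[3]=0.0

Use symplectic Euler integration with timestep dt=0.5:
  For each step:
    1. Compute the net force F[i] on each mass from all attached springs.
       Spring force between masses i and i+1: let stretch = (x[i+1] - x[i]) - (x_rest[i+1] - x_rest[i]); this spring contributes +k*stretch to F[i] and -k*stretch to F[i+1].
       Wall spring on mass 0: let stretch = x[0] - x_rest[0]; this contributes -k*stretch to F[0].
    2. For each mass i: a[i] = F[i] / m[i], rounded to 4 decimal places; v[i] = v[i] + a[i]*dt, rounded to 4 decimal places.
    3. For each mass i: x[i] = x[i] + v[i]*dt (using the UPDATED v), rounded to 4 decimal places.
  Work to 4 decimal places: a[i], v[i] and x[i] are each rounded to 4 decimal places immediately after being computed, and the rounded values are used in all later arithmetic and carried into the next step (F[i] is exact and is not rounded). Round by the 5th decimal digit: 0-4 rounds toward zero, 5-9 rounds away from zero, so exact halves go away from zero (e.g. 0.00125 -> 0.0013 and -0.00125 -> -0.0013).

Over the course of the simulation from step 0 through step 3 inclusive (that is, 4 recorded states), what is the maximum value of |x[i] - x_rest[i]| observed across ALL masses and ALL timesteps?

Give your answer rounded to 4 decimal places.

Answer: 1.6250

Derivation:
Step 0: x=[5.0000 7.0000 12.0000 15.0000] v=[0.0000 0.0000 0.0000 0.0000]
Step 1: x=[3.5000 7.7500 11.0000 15.5000] v=[-3.0000 1.5000 -2.0000 1.0000]
Step 2: x=[2.3750 8.2500 10.6250 15.7500] v=[-2.2500 1.0000 -0.7500 0.5000]
Step 3: x=[3.0000 7.8750 11.6250 15.4375] v=[1.2500 -0.7500 2.0000 -0.6250]
Max displacement = 1.6250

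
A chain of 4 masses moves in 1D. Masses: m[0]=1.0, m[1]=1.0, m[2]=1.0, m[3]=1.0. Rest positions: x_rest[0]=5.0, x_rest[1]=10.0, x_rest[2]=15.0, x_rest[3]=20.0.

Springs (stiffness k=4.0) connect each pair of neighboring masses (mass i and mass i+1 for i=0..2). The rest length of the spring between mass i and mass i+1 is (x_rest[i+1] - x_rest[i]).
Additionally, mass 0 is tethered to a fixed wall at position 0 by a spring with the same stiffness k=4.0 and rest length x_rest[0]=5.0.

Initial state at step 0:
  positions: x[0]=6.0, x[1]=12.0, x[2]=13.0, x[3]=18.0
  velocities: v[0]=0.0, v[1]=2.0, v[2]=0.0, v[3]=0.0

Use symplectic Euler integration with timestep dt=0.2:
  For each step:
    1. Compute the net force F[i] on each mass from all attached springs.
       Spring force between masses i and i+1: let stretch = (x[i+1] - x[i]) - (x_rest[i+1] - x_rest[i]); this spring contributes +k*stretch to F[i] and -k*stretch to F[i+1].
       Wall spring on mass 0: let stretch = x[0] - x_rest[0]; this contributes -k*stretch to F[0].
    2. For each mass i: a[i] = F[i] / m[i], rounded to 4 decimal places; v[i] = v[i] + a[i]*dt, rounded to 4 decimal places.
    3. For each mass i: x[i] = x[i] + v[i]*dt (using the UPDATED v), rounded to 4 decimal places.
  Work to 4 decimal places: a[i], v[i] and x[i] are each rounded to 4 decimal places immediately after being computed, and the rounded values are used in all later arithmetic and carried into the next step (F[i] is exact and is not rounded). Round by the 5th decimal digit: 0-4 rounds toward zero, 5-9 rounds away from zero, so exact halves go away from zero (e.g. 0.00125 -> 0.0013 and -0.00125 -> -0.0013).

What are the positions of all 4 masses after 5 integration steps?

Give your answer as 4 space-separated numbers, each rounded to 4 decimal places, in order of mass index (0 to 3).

Step 0: x=[6.0000 12.0000 13.0000 18.0000] v=[0.0000 2.0000 0.0000 0.0000]
Step 1: x=[6.0000 11.6000 13.6400 18.0000] v=[0.0000 -2.0000 3.2000 0.0000]
Step 2: x=[5.9360 10.6304 14.6512 18.1024] v=[-0.3200 -4.8480 5.0560 0.5120]
Step 3: x=[5.6733 9.5530 15.5713 18.4526] v=[-1.3133 -5.3869 4.6003 1.7510]
Step 4: x=[5.1237 8.8178 15.9894 19.1418] v=[-2.7482 -3.6760 2.0907 3.4460]
Step 5: x=[4.3453 8.6390 15.7645 20.1266] v=[-3.8919 -0.8940 -1.1247 4.9241]

Answer: 4.3453 8.6390 15.7645 20.1266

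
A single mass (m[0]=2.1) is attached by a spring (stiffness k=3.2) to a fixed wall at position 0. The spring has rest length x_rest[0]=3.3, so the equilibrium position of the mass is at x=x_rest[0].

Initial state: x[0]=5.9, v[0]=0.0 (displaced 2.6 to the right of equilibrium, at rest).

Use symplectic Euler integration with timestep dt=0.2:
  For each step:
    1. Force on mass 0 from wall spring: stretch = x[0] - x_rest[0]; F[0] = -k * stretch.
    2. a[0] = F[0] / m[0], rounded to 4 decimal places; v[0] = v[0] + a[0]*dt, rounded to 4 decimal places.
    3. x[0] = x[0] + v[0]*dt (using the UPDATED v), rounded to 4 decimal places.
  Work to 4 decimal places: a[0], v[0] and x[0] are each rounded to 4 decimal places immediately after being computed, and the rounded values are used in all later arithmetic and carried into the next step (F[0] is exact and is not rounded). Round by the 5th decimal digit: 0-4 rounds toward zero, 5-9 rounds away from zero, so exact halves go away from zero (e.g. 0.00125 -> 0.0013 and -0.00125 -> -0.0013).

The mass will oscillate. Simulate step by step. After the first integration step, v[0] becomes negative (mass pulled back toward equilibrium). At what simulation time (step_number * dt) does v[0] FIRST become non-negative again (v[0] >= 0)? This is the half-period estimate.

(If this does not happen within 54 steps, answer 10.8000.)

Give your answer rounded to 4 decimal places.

Step 0: x=[5.9000] v=[0.0000]
Step 1: x=[5.7415] v=[-0.7924]
Step 2: x=[5.4342] v=[-1.5365]
Step 3: x=[4.9968] v=[-2.1869]
Step 4: x=[4.4560] v=[-2.7040]
Step 5: x=[3.8447] v=[-3.0563]
Step 6: x=[3.2002] v=[-3.2223]
Step 7: x=[2.5618] v=[-3.1919]
Step 8: x=[1.9684] v=[-2.9669]
Step 9: x=[1.4562] v=[-2.5611]
Step 10: x=[1.0564] v=[-1.9992]
Step 11: x=[0.7933] v=[-1.3154]
Step 12: x=[0.6830] v=[-0.5515]
Step 13: x=[0.7322] v=[0.2461]
First v>=0 after going negative at step 13, time=2.6000

Answer: 2.6000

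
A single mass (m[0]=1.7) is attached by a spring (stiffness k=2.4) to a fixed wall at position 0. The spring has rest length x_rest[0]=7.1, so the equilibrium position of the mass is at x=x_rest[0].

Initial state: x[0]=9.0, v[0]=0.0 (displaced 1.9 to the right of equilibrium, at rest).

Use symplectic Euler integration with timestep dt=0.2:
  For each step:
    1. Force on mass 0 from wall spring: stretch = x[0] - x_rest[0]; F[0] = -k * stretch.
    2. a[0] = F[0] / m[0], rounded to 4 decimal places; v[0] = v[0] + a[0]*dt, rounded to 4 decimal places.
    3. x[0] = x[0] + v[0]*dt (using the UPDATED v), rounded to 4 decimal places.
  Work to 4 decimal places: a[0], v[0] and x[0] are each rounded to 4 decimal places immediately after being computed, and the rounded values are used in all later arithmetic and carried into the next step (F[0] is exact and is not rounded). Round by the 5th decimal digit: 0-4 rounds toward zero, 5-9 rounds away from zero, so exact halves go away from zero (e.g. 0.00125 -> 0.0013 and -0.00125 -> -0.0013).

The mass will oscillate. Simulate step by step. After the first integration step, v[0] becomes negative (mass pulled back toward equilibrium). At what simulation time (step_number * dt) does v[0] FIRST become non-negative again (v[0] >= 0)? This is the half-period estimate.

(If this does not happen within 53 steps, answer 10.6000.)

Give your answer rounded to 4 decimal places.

Answer: 2.8000

Derivation:
Step 0: x=[9.0000] v=[0.0000]
Step 1: x=[8.8927] v=[-0.5365]
Step 2: x=[8.6842] v=[-1.0427]
Step 3: x=[8.3862] v=[-1.4900]
Step 4: x=[8.0156] v=[-1.8532]
Step 5: x=[7.5933] v=[-2.1117]
Step 6: x=[7.1431] v=[-2.2510]
Step 7: x=[6.6905] v=[-2.2632]
Step 8: x=[6.2610] v=[-2.1476]
Step 9: x=[5.8789] v=[-1.9107]
Step 10: x=[5.5657] v=[-1.5659]
Step 11: x=[5.3392] v=[-1.1327]
Step 12: x=[5.2121] v=[-0.6355]
Step 13: x=[5.1916] v=[-0.1024]
Step 14: x=[5.2789] v=[0.4364]
First v>=0 after going negative at step 14, time=2.8000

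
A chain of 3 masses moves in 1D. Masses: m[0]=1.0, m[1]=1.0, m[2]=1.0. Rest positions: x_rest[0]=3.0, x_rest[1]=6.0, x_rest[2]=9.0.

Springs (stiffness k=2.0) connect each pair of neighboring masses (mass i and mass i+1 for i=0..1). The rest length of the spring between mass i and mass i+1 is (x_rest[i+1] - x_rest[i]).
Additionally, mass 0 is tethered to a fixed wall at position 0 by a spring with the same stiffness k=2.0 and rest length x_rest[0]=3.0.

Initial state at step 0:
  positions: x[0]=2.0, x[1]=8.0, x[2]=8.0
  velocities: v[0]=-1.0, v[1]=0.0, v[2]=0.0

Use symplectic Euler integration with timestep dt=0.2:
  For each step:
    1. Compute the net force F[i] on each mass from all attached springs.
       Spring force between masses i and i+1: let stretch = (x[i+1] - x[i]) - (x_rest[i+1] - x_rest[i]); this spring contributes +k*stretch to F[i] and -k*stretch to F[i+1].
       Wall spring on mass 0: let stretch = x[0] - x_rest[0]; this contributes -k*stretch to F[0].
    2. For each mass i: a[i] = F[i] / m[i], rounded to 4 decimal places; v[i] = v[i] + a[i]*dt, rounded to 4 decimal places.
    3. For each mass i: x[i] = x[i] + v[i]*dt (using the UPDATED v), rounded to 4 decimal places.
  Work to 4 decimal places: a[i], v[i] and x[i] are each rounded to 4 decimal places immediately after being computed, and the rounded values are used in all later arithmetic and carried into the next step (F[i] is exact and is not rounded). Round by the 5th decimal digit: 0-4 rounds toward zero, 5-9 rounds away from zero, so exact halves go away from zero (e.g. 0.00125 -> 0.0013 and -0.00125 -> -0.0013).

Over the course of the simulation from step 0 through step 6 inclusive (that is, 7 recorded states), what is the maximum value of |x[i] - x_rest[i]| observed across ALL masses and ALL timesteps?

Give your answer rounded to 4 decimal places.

Step 0: x=[2.0000 8.0000 8.0000] v=[-1.0000 0.0000 0.0000]
Step 1: x=[2.1200 7.5200 8.2400] v=[0.6000 -2.4000 1.2000]
Step 2: x=[2.5024 6.6656 8.6624] v=[1.9120 -4.2720 2.1120]
Step 3: x=[3.0177 5.6379 9.1651] v=[2.5763 -5.1386 2.5133]
Step 4: x=[3.5012 4.6827 9.6256] v=[2.4173 -4.7758 2.3024]
Step 5: x=[3.7991 4.0285 9.9306] v=[1.4894 -3.2712 1.5252]
Step 6: x=[3.8114 3.8281 10.0035] v=[0.0615 -1.0021 0.3644]
Max displacement = 2.1719

Answer: 2.1719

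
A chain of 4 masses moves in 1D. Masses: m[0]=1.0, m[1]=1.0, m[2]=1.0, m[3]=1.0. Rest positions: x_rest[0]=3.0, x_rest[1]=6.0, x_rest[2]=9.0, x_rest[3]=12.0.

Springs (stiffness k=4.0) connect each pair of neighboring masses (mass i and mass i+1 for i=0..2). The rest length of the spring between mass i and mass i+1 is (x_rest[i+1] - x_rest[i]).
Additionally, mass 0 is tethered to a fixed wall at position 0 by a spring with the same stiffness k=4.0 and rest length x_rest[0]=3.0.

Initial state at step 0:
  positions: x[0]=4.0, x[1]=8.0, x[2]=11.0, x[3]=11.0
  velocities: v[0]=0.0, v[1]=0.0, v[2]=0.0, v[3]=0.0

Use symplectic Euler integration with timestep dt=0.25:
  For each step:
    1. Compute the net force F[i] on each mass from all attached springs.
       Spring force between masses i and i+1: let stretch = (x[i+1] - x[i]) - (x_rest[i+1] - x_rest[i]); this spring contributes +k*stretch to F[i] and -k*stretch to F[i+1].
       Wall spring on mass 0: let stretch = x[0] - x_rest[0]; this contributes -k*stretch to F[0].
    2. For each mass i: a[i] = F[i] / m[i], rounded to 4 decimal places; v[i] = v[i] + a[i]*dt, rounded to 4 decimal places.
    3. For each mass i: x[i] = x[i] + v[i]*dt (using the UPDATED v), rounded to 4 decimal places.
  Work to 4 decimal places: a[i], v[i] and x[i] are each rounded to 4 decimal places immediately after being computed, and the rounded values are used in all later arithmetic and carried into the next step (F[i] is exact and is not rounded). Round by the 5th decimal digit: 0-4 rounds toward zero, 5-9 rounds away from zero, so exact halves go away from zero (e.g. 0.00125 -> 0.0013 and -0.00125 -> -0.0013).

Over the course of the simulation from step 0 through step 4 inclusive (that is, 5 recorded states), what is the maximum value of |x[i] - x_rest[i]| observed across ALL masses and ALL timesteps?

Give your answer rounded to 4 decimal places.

Answer: 2.2618

Derivation:
Step 0: x=[4.0000 8.0000 11.0000 11.0000] v=[0.0000 0.0000 0.0000 0.0000]
Step 1: x=[4.0000 7.7500 10.2500 11.7500] v=[0.0000 -1.0000 -3.0000 3.0000]
Step 2: x=[3.9375 7.1875 9.2500 12.8750] v=[-0.2500 -2.2500 -4.0000 4.5000]
Step 3: x=[3.7031 6.3281 8.6406 13.8438] v=[-0.9375 -3.4375 -2.4375 3.8750]
Step 4: x=[3.1992 5.3906 8.7539 14.2618] v=[-2.0156 -3.7500 0.4532 1.6718]
Max displacement = 2.2618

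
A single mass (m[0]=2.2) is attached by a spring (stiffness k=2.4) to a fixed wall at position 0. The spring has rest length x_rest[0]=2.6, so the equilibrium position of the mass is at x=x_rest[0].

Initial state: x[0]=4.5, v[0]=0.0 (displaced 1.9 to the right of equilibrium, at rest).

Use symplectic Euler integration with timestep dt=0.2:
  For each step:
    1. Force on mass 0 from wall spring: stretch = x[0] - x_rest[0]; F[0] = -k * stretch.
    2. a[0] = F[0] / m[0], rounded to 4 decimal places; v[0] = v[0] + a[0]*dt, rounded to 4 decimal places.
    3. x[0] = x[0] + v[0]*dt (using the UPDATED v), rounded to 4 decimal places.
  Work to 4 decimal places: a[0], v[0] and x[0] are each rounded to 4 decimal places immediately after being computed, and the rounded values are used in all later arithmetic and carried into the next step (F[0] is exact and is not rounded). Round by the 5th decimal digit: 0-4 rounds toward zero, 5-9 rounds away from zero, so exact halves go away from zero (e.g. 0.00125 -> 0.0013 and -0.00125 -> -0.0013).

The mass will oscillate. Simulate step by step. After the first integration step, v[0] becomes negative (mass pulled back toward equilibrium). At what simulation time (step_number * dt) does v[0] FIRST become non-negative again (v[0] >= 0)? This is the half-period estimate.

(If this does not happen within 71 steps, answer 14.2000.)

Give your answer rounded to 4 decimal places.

Step 0: x=[4.5000] v=[0.0000]
Step 1: x=[4.4171] v=[-0.4145]
Step 2: x=[4.2549] v=[-0.8110]
Step 3: x=[4.0205] v=[-1.1721]
Step 4: x=[3.7241] v=[-1.4820]
Step 5: x=[3.3786] v=[-1.7273]
Step 6: x=[2.9992] v=[-1.8972]
Step 7: x=[2.6023] v=[-1.9843]
Step 8: x=[2.2053] v=[-1.9848]
Step 9: x=[1.8256] v=[-1.8987]
Step 10: x=[1.4797] v=[-1.7297]
Step 11: x=[1.1826] v=[-1.4853]
Step 12: x=[0.9474] v=[-1.1760]
Step 13: x=[0.7843] v=[-0.8154]
Step 14: x=[0.7005] v=[-0.4192]
Step 15: x=[0.6995] v=[-0.0048]
Step 16: x=[0.7815] v=[0.4099]
First v>=0 after going negative at step 16, time=3.2000

Answer: 3.2000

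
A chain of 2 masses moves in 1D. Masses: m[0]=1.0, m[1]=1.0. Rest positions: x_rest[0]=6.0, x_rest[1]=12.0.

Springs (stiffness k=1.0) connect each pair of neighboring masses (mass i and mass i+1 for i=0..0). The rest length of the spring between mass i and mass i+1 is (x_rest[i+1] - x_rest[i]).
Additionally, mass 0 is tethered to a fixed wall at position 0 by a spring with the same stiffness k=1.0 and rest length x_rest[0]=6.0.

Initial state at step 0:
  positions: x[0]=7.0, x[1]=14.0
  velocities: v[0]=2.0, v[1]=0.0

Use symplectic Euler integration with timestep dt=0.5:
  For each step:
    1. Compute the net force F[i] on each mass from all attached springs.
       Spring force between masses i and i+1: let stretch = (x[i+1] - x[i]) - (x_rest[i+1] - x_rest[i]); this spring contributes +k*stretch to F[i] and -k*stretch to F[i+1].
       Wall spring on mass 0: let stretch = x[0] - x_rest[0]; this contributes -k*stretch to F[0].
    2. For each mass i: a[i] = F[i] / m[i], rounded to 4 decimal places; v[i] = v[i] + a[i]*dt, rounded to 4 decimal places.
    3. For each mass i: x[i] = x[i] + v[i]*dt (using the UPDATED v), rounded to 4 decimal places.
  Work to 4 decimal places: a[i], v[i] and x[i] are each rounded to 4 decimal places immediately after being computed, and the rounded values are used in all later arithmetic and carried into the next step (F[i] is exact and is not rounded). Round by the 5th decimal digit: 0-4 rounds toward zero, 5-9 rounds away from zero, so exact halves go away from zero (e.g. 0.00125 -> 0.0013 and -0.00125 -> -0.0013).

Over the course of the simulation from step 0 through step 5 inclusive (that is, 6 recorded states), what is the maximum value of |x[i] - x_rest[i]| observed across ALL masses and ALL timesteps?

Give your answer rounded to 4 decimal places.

Step 0: x=[7.0000 14.0000] v=[2.0000 0.0000]
Step 1: x=[8.0000 13.7500] v=[2.0000 -0.5000]
Step 2: x=[8.4375 13.5625] v=[0.8750 -0.3750]
Step 3: x=[8.0469 13.5938] v=[-0.7813 0.0625]
Step 4: x=[7.0313 13.7384] v=[-2.0313 0.2891]
Step 5: x=[5.9346 13.7062] v=[-2.1934 -0.0645]
Max displacement = 2.4375

Answer: 2.4375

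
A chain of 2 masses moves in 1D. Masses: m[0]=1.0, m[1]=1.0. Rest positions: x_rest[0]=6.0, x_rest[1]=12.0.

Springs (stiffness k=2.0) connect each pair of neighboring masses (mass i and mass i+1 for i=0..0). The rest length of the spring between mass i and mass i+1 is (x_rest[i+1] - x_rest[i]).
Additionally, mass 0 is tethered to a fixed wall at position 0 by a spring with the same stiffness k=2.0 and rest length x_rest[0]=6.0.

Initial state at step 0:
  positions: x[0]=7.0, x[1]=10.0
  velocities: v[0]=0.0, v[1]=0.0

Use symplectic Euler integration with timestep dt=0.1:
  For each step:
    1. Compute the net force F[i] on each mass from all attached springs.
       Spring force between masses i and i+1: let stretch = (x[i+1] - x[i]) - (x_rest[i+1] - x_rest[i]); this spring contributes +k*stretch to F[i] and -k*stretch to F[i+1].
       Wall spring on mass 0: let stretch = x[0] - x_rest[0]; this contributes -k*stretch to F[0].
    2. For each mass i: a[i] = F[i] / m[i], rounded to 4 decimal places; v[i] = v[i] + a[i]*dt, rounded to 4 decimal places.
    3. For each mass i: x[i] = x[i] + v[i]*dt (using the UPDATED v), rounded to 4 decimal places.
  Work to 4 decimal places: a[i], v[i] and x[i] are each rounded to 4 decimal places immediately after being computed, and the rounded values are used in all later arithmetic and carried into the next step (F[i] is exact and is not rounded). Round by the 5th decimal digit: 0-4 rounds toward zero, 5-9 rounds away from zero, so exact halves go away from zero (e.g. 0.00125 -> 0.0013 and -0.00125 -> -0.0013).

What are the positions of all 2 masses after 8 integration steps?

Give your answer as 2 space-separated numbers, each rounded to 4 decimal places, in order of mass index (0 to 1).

Answer: 4.9426 11.6350

Derivation:
Step 0: x=[7.0000 10.0000] v=[0.0000 0.0000]
Step 1: x=[6.9200 10.0600] v=[-0.8000 0.6000]
Step 2: x=[6.7644 10.1772] v=[-1.5560 1.1720]
Step 3: x=[6.5418 10.3461] v=[-2.2263 1.6894]
Step 4: x=[6.2644 10.5590] v=[-2.7738 2.1285]
Step 5: x=[5.9476 10.8060] v=[-3.1678 2.4696]
Step 6: x=[5.6090 11.0758] v=[-3.3856 2.6979]
Step 7: x=[5.2676 11.3563] v=[-3.4140 2.8045]
Step 8: x=[4.9426 11.6350] v=[-3.2498 2.7868]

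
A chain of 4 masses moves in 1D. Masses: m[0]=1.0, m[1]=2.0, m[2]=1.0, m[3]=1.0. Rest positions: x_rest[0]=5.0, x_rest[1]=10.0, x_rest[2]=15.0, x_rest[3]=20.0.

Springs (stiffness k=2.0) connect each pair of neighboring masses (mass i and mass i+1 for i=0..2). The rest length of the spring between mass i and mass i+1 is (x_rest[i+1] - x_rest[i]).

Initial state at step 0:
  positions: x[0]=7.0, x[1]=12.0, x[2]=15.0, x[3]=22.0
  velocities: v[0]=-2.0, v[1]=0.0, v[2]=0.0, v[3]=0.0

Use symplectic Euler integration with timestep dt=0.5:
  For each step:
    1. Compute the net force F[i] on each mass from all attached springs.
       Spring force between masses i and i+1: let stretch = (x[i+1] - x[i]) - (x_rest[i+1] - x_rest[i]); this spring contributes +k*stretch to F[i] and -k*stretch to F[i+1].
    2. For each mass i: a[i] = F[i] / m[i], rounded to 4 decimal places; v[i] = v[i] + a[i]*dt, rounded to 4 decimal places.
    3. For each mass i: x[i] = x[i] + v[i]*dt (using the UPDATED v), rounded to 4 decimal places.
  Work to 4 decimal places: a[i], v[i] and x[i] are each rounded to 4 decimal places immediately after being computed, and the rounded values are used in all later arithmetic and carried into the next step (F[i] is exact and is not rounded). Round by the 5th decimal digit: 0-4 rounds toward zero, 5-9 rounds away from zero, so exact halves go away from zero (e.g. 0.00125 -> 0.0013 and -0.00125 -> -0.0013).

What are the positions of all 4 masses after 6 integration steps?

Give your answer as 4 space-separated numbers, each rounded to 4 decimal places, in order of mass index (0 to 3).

Step 0: x=[7.0000 12.0000 15.0000 22.0000] v=[-2.0000 0.0000 0.0000 0.0000]
Step 1: x=[6.0000 11.5000 17.0000 21.0000] v=[-2.0000 -1.0000 4.0000 -2.0000]
Step 2: x=[5.2500 11.0000 18.2500 20.5000] v=[-1.5000 -1.0000 2.5000 -1.0000]
Step 3: x=[4.8750 10.8750 17.0000 21.3750] v=[-0.7500 -0.2500 -2.5000 1.7500]
Step 4: x=[5.0000 10.7813 14.8750 22.5625] v=[0.2500 -0.1875 -4.2500 2.3750]
Step 5: x=[5.5157 10.2657 14.5469 22.4063] v=[1.0313 -1.0313 -0.6562 -0.3125]
Step 6: x=[5.9064 9.6329 16.0079 20.8204] v=[0.7813 -1.2657 2.9220 -3.1719]

Answer: 5.9064 9.6329 16.0079 20.8204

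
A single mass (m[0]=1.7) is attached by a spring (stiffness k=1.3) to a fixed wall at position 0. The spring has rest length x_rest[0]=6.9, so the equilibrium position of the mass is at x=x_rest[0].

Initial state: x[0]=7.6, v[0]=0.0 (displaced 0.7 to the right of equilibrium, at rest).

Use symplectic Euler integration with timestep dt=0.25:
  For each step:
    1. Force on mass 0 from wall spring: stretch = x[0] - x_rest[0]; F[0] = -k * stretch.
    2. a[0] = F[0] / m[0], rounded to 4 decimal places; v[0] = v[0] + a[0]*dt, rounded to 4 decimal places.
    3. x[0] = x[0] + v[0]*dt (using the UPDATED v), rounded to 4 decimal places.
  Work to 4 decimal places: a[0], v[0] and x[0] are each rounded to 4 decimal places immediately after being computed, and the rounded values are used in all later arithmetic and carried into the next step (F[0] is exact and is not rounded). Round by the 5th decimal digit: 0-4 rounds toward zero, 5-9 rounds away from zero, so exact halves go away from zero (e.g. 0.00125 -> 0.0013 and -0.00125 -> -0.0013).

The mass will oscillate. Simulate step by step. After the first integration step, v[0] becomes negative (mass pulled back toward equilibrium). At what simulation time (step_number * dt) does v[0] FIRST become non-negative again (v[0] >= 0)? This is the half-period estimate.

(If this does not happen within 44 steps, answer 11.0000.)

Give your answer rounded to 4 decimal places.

Answer: 3.7500

Derivation:
Step 0: x=[7.6000] v=[0.0000]
Step 1: x=[7.5666] v=[-0.1338]
Step 2: x=[7.5013] v=[-0.2613]
Step 3: x=[7.4072] v=[-0.3763]
Step 4: x=[7.2889] v=[-0.4733]
Step 5: x=[7.1520] v=[-0.5477]
Step 6: x=[7.0030] v=[-0.5959]
Step 7: x=[6.8491] v=[-0.6156]
Step 8: x=[6.6976] v=[-0.6059]
Step 9: x=[6.5558] v=[-0.5672]
Step 10: x=[6.4305] v=[-0.5014]
Step 11: x=[6.3276] v=[-0.4117]
Step 12: x=[6.2520] v=[-0.3023]
Step 13: x=[6.2074] v=[-0.1784]
Step 14: x=[6.1959] v=[-0.0460]
Step 15: x=[6.2181] v=[0.0886]
First v>=0 after going negative at step 15, time=3.7500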